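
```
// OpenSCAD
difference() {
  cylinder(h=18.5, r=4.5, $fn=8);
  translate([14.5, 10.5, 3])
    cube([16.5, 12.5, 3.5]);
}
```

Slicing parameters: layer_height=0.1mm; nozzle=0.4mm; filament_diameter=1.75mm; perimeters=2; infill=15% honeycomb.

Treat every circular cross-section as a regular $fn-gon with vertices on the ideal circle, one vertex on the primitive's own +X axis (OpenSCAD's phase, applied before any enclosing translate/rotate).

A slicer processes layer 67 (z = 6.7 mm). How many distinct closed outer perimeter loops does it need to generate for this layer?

At z = 6.7 mm: the r=4.5 cylinder contributes a regular 8-gon of circumradius 4.5; the cube at (14.5, 10.5) is absent (z outside [3, 6.5]); Subtracting the remaining from the first: none of the subtracted shapes is present at this height, so the r=4.5 cylinder is unchanged — 1 connected region. The result has 1 disconnected region.

1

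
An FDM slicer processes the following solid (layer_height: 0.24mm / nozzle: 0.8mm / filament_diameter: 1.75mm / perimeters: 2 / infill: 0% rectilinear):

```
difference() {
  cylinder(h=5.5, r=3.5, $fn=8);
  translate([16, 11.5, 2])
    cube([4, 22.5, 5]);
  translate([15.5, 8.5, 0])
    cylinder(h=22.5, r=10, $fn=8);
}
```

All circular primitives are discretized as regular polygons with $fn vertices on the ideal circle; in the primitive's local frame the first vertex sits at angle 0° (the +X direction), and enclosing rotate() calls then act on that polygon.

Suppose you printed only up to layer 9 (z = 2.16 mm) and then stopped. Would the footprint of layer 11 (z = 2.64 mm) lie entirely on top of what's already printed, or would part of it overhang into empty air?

entirely on top

Compare the two slices. At z = 2.16: the cylinder: section is a regular 8-gon, circumradius r=3.5 (area = (8/2)·3.500²·sin(360°/8) = 34.65 mm²); the cube at (16, 11.5) (footprint 4×22.5) is included at this height (area 90.00 mm²); the cylinder at (15.5, 8.5): section is a regular 8-gon, circumradius r=10 (area = (8/2)·10.000²·sin(360°/8) = 282.84 mm²); Subtracting the remaining from the first: starting from the r=3.5 cylinder (34.65 mm²), the 4×22.5 cube at (16, 11.5) misses the remaining region (no effect); the r=10 cylinder at (15.5, 8.5) misses the remaining region (no effect) — area = 34.65 mm². At z = 2.64: the cylinder: section is a regular 8-gon, circumradius r=3.5 (area = (8/2)·3.500²·sin(360°/8) = 34.65 mm²); the 4×22.5 cube at (16, 11.5) contributes its full rectangle (area 90.00 mm²); the r=10 cylinder at (15.5, 8.5) contributes a regular 8-gon of circumradius 10 (area = (8/2)·10.000²·sin(360°/8) = 282.84 mm²); After the difference (first − rest): starting from the r=3.5 cylinder (34.65 mm²), the 4×22.5 cube at (16, 11.5) misses the remaining region (no effect); the r=10 cylinder at (15.5, 8.5) misses the remaining region (no effect) — area = 34.65 mm². Checking containment: the cross-section at z = 2.64 is a subset of the cross-section at z = 2.16.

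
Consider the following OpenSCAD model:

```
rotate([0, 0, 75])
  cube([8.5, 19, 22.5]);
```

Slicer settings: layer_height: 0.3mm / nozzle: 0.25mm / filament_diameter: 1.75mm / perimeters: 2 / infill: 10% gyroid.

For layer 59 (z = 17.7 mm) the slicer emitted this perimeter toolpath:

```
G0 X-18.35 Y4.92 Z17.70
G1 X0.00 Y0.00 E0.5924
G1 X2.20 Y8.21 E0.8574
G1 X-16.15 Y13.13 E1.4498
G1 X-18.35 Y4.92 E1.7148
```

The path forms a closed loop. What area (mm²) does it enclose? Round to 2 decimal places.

161.48 mm²

Apply the shoelace formula to the sequence of (X, Y) vertices; enclosed area = 161.48 mm².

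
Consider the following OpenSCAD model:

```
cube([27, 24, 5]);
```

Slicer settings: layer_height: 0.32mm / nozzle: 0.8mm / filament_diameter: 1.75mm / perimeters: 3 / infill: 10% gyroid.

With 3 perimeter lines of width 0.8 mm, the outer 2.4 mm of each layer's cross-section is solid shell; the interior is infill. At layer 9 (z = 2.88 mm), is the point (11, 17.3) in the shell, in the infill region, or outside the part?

At z = 2.88 mm: the cube (footprint 27×24) is included at this height. Overall, the cross-section is a single solid region. The nearest boundary edge runs (27.00, 24.00)→(0.00, 24.00); distance from the point to it = 6.70 mm. The point is inside the cross-section and 6.70 mm from the nearest boundary — more than the 2.4 mm shell width (3 × 0.8), so it's in the infill interior.

infill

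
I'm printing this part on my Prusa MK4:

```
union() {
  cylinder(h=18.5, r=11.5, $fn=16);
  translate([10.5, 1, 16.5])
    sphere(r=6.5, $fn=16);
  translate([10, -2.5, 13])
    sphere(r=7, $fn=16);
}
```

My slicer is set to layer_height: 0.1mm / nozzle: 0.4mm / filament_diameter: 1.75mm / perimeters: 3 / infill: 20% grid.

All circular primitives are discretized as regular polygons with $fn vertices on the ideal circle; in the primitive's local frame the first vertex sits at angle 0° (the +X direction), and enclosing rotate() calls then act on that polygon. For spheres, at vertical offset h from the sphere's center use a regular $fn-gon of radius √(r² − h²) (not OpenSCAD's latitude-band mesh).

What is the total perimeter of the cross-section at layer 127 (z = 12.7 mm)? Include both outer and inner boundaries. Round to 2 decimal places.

82.01 mm

At z = 12.7 mm: the cylinder: section is a regular 16-gon, circumradius r=11.5 (perimeter = 2·16·11.500·sin(180°/16) = 71.79 mm); the r=6.5 sphere at (10.5, 1) contributes a regular 16-gon of circumradius √(6.5²−3.8²) = 5.274 (perimeter = 2·16·5.274·sin(180°/16) = 32.92 mm); the r=7 sphere at (10, -2.5) contributes a regular 16-gon of circumradius √(7²−0.3²) = 6.994 (perimeter = 2·16·6.994·sin(180°/16) = 43.66 mm); Taking the union: the regions partially overlap (shared area 154.79 mm²), so the edge portions inside another operand are dropped and the merged outline is re-measured after clipping — boundary = 82.01 mm. Overall, the cross-section is a single solid region. Total boundary length (outer) = 82.01 mm.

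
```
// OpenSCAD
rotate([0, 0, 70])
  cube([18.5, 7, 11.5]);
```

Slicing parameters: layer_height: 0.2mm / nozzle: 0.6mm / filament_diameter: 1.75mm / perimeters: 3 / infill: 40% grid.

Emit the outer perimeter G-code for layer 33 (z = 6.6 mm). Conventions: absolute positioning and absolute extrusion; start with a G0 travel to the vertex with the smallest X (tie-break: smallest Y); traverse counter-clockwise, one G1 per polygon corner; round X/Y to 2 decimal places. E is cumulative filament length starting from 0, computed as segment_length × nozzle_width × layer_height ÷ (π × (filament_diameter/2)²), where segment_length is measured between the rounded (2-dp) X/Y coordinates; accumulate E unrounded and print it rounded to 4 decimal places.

G0 X-6.58 Y2.39 Z6.60
G1 X0.00 Y0.00 E0.3493
G1 X6.33 Y17.38 E1.2721
G1 X-0.25 Y19.78 E1.6215
G1 X-6.58 Y2.39 E2.5448

At z = 6.6 mm: the cube (footprint 18.5×7) is included at this height; (whole slice rotated 70° about Z — lengths, areas and connectivity unchanged). The outline is a single polygon with 4 vertices. Extrusion per mm of travel: 0.6 × 0.2 / (π × 0.875²) = 0.049890. Accumulating E over each segment gives final E = 2.5448.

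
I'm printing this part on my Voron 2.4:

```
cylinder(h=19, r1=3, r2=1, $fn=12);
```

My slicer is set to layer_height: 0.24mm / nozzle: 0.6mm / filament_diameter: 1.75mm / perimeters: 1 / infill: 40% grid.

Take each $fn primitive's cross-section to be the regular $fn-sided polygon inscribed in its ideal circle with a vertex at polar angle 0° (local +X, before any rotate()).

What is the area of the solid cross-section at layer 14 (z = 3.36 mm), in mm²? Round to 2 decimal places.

21.01 mm²

At z = 3.36 mm: the cone (r1=3→r2=1) has section circumradius 2.646 here — a regular 12-gon (area = (12/2)·2.646²·sin(360°/12) = 21.01 mm²). Overall, the cross-section is a single solid region. Net area = 21.01 mm².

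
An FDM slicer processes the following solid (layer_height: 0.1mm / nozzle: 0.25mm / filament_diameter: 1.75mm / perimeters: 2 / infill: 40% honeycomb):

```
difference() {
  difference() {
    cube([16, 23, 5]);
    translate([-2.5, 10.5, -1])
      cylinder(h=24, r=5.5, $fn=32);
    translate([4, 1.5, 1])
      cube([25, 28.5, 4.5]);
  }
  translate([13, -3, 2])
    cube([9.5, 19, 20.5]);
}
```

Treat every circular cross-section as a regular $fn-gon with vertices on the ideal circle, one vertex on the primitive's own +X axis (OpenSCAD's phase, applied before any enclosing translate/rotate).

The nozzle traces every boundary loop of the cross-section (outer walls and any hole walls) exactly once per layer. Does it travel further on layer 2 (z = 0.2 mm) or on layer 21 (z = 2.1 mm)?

layer 2 (z = 0.2 mm)

Layer 2 (z = 0.2): the cube (footprint 16×23) is included at this height (perimeter 78.00 mm); the cylinder at (-2.5, 10.5): section is a regular 32-gon, circumradius r=5.5 (perimeter = 2·32·5.500·sin(180°/32) = 34.50 mm); the cube at (4, 1.5) is absent (z outside [1, 5.5]); After the difference (first − rest): starting from the 16×23 cube, the r=5.5 cylinder at (-2.5, 10.5) partially overlaps it — only the 20.78 mm² overlap (of its 94.42 mm²) is removed, clipping the outline — boundary = 80.30 mm; the cube at (13, -3) does not reach this height (z outside [2, 22.5]); After the difference (first − rest): none of the subtracted shapes is present at this height, so the result so far is unchanged — boundary = 80.30 mm. So its perimeter = 80.30 mm. Layer 21 (z = 2.1): the cube (footprint 16×23) is included at this height (perimeter 78.00 mm); the r=5.5 cylinder at (-2.5, 10.5) contributes a regular 32-gon of circumradius 5.5 (perimeter = 2·32·5.500·sin(180°/32) = 34.50 mm); the cube at (4, 1.5) is present — its section is the full 25×28.5 rectangle (perimeter 107.00 mm); Taking the first minus the rest: starting from the 16×23 cube, the r=5.5 cylinder at (-2.5, 10.5) partially overlaps it — only the 20.78 mm² overlap (of its 94.42 mm²) is removed, clipping the outline; the 25×28.5 cube at (4, 1.5) partially overlaps it — only the 258.00 mm² overlap (of its 712.50 mm²) is removed, clipping the outline — boundary = 80.30 mm; the cube at (13, -3) is present — its section is the full 9.5×19 rectangle (perimeter 57.00 mm); Subtracting the remaining from the first: starting from that combined region, the 9.5×19 cube at (13, -3) partially overlaps it — only the 4.50 mm² overlap (of its 180.50 mm²) is removed, clipping the outline — boundary = 74.30 mm. So its perimeter = 74.30 mm. Layer 2 is larger (80.30 vs 74.30 mm).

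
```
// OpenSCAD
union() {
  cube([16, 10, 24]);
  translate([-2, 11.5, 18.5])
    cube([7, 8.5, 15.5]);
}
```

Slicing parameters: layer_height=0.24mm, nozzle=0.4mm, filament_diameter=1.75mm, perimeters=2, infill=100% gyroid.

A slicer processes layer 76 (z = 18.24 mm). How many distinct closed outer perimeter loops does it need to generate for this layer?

At z = 18.24 mm: the cube (footprint 16×10) is included at this height; the cube at (-2, 11.5) does not reach this height (z outside [18.5, 34]); Taking the union: only the 16×10 cube is present, so the union is just that shape — 1 connected region. The result has 1 disconnected region.

1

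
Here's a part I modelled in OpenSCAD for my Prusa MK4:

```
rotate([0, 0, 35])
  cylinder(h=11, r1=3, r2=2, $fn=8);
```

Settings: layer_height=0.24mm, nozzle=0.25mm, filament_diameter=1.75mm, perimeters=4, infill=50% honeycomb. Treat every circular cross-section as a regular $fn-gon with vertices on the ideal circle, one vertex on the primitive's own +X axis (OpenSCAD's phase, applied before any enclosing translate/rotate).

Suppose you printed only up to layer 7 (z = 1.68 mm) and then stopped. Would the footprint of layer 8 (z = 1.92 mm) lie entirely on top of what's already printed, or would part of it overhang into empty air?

entirely on top

Compare the two slices. At z = 1.68: the cone contributes a regular 8-gon of circumradius 2.847 (interpolated between r1=3 and r2=2 at t=0.153) (area = (8/2)·2.847²·sin(360°/8) = 22.93 mm²); (whole slice rotated 35° about Z — lengths, areas and connectivity unchanged). At z = 1.92: the cone (r1=3→r2=2) has section circumradius 2.825 here — a regular 8-gon (area = (8/2)·2.825²·sin(360°/8) = 22.58 mm²); (whole slice rotated 35° about Z — lengths, areas and connectivity unchanged). Checking containment: the cross-section at z = 1.92 is a subset of the cross-section at z = 1.68.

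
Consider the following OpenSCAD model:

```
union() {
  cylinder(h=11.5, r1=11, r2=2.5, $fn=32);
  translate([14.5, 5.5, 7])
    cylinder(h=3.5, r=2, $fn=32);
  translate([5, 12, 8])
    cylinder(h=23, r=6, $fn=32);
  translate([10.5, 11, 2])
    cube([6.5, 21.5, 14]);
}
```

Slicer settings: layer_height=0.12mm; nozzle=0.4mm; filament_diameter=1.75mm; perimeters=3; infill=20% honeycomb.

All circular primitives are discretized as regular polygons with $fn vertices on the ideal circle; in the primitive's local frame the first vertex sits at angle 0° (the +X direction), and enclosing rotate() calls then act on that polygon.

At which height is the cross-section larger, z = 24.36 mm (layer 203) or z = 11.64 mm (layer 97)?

Layer 203 (z = 24.36): the cone is not intersected at this z (z outside [0, 11.5]); the cylinder at (14.5, 5.5) is absent (z outside [7, 10.5]); the r=6 cylinder at (5, 12) contributes a regular 32-gon of circumradius 6 (area = (32/2)·6.000²·sin(360°/32) = 112.37 mm²); the cube at (10.5, 11) is not intersected at this z (z outside [2, 16]); Taking the union: only the r=6 cylinder at (5, 12) is present, so the union is just that shape — area = 112.37 mm². So its area = 112.37 mm². Layer 97 (z = 11.64): the cone is absent (z outside [0, 11.5]); the cylinder at (14.5, 5.5) does not reach this height (z outside [7, 10.5]); the r=6 cylinder at (5, 12) contributes a regular 32-gon of circumradius 6 (area = (32/2)·6.000²·sin(360°/32) = 112.37 mm²); the 6.5×21.5 cube at (10.5, 11) contributes its full rectangle (area 139.75 mm²); Combining (union): the regions partially overlap — summed areas 252.12 mm² minus the doubly-counted overlap 1.21 mm² gives 250.91 mm² — area = 250.91 mm². So its area = 250.91 mm². Layer 97 is larger (250.91 vs 112.37 mm²).

layer 97 (z = 11.64 mm)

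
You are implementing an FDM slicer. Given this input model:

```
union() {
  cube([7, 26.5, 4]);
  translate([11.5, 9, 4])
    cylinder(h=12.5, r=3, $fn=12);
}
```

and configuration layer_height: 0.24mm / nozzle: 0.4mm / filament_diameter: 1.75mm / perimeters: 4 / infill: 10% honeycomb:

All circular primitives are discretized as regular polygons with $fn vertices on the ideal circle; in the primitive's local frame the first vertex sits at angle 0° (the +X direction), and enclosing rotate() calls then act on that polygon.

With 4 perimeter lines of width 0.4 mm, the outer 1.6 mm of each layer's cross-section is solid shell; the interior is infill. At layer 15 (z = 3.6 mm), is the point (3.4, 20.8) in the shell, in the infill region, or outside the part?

infill

At z = 3.6 mm: the 7×26.5 cube contributes its full rectangle; the cylinder at (11.5, 9) is absent (z outside [4, 16.5]); Taking the union: only the 7×26.5 cube is present, so the union is just that shape — 1 connected region. Overall, the cross-section is a single solid region. The nearest boundary edge runs (0.00, 26.50)→(0.00, 0.00); distance from the point to it = 3.40 mm. The point is inside the cross-section and 3.40 mm from the nearest boundary — more than the 1.6 mm shell width (4 × 0.4), so it's in the infill interior.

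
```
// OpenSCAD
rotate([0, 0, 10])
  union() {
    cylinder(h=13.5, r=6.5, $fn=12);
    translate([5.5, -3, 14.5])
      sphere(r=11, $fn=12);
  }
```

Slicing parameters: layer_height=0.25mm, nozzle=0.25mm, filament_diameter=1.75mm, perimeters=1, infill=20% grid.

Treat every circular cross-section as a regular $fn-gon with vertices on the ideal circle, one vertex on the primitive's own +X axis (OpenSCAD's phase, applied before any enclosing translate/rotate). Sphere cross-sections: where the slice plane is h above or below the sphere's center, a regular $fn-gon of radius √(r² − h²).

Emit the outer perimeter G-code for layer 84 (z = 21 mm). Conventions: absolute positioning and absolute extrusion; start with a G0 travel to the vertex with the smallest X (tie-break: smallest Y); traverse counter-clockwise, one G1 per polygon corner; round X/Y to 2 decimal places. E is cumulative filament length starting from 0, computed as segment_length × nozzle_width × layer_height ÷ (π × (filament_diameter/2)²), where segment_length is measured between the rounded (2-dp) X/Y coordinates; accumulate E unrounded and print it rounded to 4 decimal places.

G0 X-2.80 Y-3.54 Z21.00
G1 X-0.86 Y-7.70 E0.1193
G1 X2.90 Y-10.34 E0.2387
G1 X7.48 Y-10.74 E0.3581
G1 X11.64 Y-8.80 E0.4774
G1 X14.28 Y-5.03 E0.5970
G1 X14.68 Y-0.46 E0.7162
G1 X12.74 Y3.70 E0.8355
G1 X8.97 Y6.34 E0.9550
G1 X4.40 Y6.74 E1.0742
G1 X0.23 Y4.80 E1.1938
G1 X-2.40 Y1.04 E1.3130
G1 X-2.80 Y-3.54 E1.4324

At z = 21 mm: the cylinder is not intersected at this z (z outside [0, 13.5]); the sphere at (5.5, -3): section is a regular 12-gon, circumradius = √(r²−h²) = √(11²−6.5²) = 8.874; Merging all regions: only the r=11 sphere at (5.5, -3) is present, so the union is just that shape — 1 connected region; (whole slice rotated 10° about Z — lengths, areas and connectivity unchanged). The outline is a single polygon with 12 vertices. Extrusion per mm of travel: 0.25 × 0.25 / (π × 0.875²) = 0.025984. Accumulating E over each segment gives final E = 1.4324.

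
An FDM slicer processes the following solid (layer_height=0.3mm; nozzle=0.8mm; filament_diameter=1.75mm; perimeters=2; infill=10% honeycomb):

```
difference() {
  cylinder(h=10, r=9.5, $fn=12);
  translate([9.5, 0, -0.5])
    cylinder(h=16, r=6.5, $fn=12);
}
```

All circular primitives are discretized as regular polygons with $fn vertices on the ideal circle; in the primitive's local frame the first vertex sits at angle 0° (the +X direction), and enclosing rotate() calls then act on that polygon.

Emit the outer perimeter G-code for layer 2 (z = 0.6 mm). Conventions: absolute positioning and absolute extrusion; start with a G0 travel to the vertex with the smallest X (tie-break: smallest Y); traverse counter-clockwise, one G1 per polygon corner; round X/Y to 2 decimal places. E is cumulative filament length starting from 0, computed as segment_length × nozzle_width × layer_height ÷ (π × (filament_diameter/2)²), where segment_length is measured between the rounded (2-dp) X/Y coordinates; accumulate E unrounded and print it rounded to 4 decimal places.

G0 X-9.50 Y0.00 Z0.60
G1 X-8.23 Y-4.75 E0.4906
G1 X-4.75 Y-8.23 E0.9817
G1 X0.00 Y-9.50 E1.4723
G1 X4.75 Y-8.23 E1.9629
G1 X7.12 Y-5.86 E2.2973
G1 X6.25 Y-5.63 E2.3871
G1 X3.87 Y-3.25 E2.7229
G1 X3.00 Y0.00 E3.0587
G1 X3.87 Y3.25 E3.3944
G1 X6.25 Y5.63 E3.7302
G1 X7.12 Y5.86 E3.8200
G1 X4.75 Y8.23 E4.1544
G1 X0.00 Y9.50 E4.6450
G1 X-4.75 Y8.23 E5.1356
G1 X-8.23 Y4.75 E5.6267
G1 X-9.50 Y0.00 E6.1173

At z = 0.6 mm: the r=9.5 cylinder gives a regular 12-gon of circumradius 9.5 (constant along its height); the r=6.5 cylinder at (9.5, 0) gives a regular 12-gon of circumradius 6.5 (constant along its height); Taking the first minus the rest: starting from the r=9.5 cylinder, the r=6.5 cylinder at (9.5, 0) partially overlaps it — only the 51.74 mm² overlap (of its 126.75 mm²) is removed, clipping the outline — 1 connected region. The outline is a single polygon with 16 vertices. Extrusion per mm of travel: 0.8 × 0.3 / (π × 0.875²) = 0.099780. Accumulating E over each segment gives final E = 6.1173.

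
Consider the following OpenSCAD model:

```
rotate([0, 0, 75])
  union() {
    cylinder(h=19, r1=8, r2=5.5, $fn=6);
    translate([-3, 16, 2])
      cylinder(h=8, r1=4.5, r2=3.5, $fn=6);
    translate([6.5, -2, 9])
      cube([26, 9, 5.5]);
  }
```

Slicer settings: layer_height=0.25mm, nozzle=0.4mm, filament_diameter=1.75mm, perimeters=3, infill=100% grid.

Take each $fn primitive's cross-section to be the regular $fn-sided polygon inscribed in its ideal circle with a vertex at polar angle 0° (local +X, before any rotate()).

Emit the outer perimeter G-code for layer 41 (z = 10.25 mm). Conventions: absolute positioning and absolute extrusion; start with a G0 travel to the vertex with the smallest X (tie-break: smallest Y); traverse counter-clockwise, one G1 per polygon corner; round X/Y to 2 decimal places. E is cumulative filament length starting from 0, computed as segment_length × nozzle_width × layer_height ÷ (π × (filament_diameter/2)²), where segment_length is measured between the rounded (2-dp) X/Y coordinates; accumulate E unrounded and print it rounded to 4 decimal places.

G0 X-6.42 Y-1.72 Z10.25
G1 X-1.72 Y-6.42 E0.2763
G1 X4.70 Y-4.70 E0.5527
G1 X6.42 Y1.72 E0.8290
G1 X1.94 Y6.21 E1.0927
G1 X3.61 Y5.76 E1.1646
G1 X10.34 Y30.87 E2.2454
G1 X1.65 Y33.20 E2.6194
G1 X-5.08 Y8.09 E3.7002
G1 X1.43 Y6.35 E3.9804
G1 X-4.70 Y4.70 E4.2443
G1 X-6.42 Y-1.72 E4.5207

At z = 10.25 mm: the cone (r1=8→r2=5.5) has section circumradius 6.651 here — a regular 6-gon; the cone at (-3, 16) does not reach this height (z outside [2, 10]); the cube at (6.5, -2) is present — its section is the full 26×9 rectangle; Combining (union): the regions partially overlap (shared area 0.04 mm²), so overlapping operands fuse into one piece — 1 connected region; (rotated 75° about Z; rotation is an isometry so areas/perimeters/island counts are preserved). The outline is a single polygon with 11 vertices. Extrusion per mm of travel: 0.4 × 0.25 / (π × 0.875²) = 0.041575. Accumulating E over each segment gives final E = 4.5207.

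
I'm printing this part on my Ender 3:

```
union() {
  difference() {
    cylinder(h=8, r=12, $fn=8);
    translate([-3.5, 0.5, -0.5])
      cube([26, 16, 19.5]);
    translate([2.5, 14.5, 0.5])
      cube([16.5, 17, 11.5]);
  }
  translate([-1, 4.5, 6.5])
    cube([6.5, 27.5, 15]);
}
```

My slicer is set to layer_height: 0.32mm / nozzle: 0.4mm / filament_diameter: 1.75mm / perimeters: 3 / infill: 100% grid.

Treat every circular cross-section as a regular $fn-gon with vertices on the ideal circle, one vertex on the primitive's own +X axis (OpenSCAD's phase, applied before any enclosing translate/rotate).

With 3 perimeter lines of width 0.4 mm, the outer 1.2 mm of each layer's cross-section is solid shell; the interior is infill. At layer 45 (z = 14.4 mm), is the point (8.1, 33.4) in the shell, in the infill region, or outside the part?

At z = 14.4 mm: the cylinder is not intersected at this z (z outside [0, 8]); the cube at (-3.5, 0.5) is present — its section is the full 26×16 rectangle; the cube at (2.5, 14.5) is not intersected at this z (z outside [0.5, 12]); Subtracting the remaining from the first: the first operand is absent here, so nothing remains; the cube at (-1, 4.5) is present — its section is the full 6.5×27.5 rectangle; Taking the union: only the 6.5×27.5 cube at (-1, 4.5) is present, so the union is just that shape — 1 connected region. Overall, the cross-section is a single solid region. The nearest boundary edge runs (5.50, 4.50)→(5.50, 32.00); distance from the point to it = 2.95 mm. The point is not inside any of the regions above, so it lies outside the cross-section (2.95 mm from the nearest boundary).

outside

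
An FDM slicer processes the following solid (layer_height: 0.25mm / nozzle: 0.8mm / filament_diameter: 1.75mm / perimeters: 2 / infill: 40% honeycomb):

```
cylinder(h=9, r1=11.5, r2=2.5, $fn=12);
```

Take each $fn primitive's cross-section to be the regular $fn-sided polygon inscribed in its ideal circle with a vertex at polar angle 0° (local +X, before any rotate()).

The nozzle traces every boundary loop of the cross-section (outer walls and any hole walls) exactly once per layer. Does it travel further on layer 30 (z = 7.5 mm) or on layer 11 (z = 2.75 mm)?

Layer 30 (z = 7.5): the cone: at t=0.833 of its height the radius interpolates to r₁+(r₂−r₁)t = 4.000, giving a regular 12-gon of that circumradius (perimeter = 2·12·4.000·sin(180°/12) = 24.85 mm). So its perimeter = 24.85 mm. Layer 11 (z = 2.75): the cone contributes a regular 12-gon of circumradius 8.750 (interpolated between r1=11.5 and r2=2.5 at t=0.306) (perimeter = 2·12·8.750·sin(180°/12) = 54.35 mm). So its perimeter = 54.35 mm. Layer 11 is larger (54.35 vs 24.85 mm).

layer 11 (z = 2.75 mm)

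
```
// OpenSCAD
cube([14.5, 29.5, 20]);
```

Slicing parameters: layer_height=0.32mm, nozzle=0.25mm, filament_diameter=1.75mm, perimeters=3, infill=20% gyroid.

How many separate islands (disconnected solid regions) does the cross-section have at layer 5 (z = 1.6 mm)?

1

At z = 1.6 mm: the cube is present — its section is the full 14.5×29.5 rectangle. Overall, the cross-section is a single solid region. Island count = 1.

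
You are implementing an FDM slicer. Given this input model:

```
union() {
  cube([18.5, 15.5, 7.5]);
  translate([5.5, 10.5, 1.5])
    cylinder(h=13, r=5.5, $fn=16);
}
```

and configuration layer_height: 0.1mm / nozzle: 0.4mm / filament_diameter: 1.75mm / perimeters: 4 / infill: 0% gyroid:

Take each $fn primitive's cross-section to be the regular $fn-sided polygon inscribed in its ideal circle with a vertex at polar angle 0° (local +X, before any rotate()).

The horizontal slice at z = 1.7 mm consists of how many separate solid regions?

1

At z = 1.7 mm: the cube is present — its section is the full 18.5×15.5 rectangle; the cylinder at (5.5, 10.5): section is a regular 16-gon, circumradius r=5.5; Taking the union: the regions partially overlap (shared area 91.38 mm²), so overlapping operands fuse into one piece — 1 connected region. The result has 1 disconnected region.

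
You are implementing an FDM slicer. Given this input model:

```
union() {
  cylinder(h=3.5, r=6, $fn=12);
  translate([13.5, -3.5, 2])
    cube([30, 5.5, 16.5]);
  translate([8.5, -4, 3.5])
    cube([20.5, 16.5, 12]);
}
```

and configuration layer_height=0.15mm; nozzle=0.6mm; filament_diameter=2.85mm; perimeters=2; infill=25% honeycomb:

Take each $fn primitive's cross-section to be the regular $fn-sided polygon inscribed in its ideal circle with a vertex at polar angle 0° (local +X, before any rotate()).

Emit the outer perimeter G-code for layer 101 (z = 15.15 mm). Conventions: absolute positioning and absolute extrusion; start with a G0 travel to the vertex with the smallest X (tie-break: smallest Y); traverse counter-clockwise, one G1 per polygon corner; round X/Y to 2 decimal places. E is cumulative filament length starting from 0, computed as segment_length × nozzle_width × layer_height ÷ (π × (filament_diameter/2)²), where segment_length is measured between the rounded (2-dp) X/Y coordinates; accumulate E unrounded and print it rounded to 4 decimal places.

G0 X8.50 Y-4.00 Z15.15
G1 X29.00 Y-4.00 E0.2892
G1 X29.00 Y-3.50 E0.2963
G1 X43.50 Y-3.50 E0.5008
G1 X43.50 Y2.00 E0.5784
G1 X29.00 Y2.00 E0.7830
G1 X29.00 Y12.50 E0.9311
G1 X8.50 Y12.50 E1.2203
G1 X8.50 Y-4.00 E1.4531

At z = 15.15 mm: the cylinder does not reach this height (z outside [0, 3.5]); the cube at (13.5, -3.5) is present — its section is the full 30×5.5 rectangle; the cube at (8.5, -4) (footprint 20.5×16.5) is included at this height; Merging all regions: the regions partially overlap (shared area 85.25 mm²), so overlapping operands fuse into one piece — 1 connected region. The outline is a single polygon with 8 vertices. Extrusion per mm of travel: 0.6 × 0.15 / (π × 1.425²) = 0.014108. Accumulating E over each segment gives final E = 1.4531.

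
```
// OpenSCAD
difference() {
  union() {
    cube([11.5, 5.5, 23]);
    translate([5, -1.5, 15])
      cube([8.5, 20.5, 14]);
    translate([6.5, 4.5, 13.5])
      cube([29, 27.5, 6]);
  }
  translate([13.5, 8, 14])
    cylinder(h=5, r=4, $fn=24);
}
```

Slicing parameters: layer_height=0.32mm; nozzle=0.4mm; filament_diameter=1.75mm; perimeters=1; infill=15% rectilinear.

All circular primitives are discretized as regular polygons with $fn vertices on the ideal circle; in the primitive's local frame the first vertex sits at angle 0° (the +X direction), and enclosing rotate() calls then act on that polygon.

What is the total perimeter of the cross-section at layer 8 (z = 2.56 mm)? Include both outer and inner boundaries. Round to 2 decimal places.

At z = 2.56 mm: the 11.5×5.5 cube contributes its full rectangle (perimeter 34.00 mm); the cube at (5, -1.5) is absent (z outside [15, 29]); the cube at (6.5, 4.5) does not reach this height (z outside [13.5, 19.5]); Merging all regions: only the 11.5×5.5 cube is present, so the union is just that shape — boundary = 34.00 mm; the cylinder at (13.5, 8) is absent (z outside [14, 19]); After the difference (first − rest): none of the subtracted shapes is present at this height, so that combined region is unchanged — boundary = 34.00 mm. Overall, the cross-section is a single solid region. Total boundary length (outer) = 34.00 mm.

34.00 mm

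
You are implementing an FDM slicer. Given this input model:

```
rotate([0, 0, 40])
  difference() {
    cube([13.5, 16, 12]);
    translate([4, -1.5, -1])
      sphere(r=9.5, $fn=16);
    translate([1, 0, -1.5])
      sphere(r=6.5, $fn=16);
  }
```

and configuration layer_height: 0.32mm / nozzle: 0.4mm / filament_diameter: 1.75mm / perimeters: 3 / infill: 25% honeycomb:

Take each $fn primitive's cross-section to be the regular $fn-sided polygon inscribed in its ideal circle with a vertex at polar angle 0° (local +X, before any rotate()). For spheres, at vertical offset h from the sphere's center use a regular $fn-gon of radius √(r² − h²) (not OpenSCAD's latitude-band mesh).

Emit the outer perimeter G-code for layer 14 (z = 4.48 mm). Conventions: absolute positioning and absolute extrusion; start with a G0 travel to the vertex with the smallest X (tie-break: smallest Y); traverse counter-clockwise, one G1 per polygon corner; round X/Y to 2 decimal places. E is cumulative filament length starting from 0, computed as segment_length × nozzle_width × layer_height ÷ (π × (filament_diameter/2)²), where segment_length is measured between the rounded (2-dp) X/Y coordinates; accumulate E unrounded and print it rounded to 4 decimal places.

At z = 4.48 mm: the cube is present — its section is the full 13.5×16 rectangle; the sphere at (4, -1.5): section is a regular 16-gon, circumradius = √(r²−h²) = √(9.5²−5.48²) = 7.760; the r=6.5 sphere at (1, 0) slices to a regular 16-gon of circumradius 2.547 (√(r²−h²) with h=5.98 from center); Taking the first minus the rest: starting from the 13.5×16 cube, the r=9.5 sphere at (4, -1.5) partially overlaps it — only the 57.87 mm² overlap (of its 184.36 mm²) is removed, clipping the outline; the r=6.5 sphere at (1, 0) misses the remaining region (no effect) — 1 connected region; (whole slice rotated 40° about Z — lengths, areas and connectivity unchanged). The outline is a single polygon with 10 vertices. Extrusion per mm of travel: 0.4 × 0.32 / (π × 0.875²) = 0.053216. Accumulating E over each segment gives final E = 3.0536.

G0 X-10.28 Y12.26 Z4.48
G1 X-3.20 Y3.82 E0.5862
G1 X-2.85 Y5.01 E0.6523
G1 X-0.96 Y7.37 E0.8132
G1 X1.69 Y8.82 E0.9739
G1 X4.70 Y9.15 E1.1351
G1 X7.61 Y8.31 E1.2962
G1 X8.78 Y7.37 E1.3761
G1 X10.34 Y8.68 E1.4845
G1 X0.06 Y20.93 E2.3355
G1 X-10.28 Y12.26 E3.0536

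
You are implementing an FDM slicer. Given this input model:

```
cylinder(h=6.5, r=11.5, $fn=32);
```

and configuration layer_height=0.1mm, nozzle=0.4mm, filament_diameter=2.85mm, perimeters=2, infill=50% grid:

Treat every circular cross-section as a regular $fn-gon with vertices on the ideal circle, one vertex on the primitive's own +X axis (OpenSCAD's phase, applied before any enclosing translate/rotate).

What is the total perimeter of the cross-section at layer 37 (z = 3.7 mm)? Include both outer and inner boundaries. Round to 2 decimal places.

At z = 3.7 mm: the r=11.5 cylinder contributes a regular 32-gon of circumradius 11.5 (perimeter = 2·32·11.500·sin(180°/32) = 72.14 mm). Overall, the cross-section is a single solid region. Total boundary length (outer) = 72.14 mm.

72.14 mm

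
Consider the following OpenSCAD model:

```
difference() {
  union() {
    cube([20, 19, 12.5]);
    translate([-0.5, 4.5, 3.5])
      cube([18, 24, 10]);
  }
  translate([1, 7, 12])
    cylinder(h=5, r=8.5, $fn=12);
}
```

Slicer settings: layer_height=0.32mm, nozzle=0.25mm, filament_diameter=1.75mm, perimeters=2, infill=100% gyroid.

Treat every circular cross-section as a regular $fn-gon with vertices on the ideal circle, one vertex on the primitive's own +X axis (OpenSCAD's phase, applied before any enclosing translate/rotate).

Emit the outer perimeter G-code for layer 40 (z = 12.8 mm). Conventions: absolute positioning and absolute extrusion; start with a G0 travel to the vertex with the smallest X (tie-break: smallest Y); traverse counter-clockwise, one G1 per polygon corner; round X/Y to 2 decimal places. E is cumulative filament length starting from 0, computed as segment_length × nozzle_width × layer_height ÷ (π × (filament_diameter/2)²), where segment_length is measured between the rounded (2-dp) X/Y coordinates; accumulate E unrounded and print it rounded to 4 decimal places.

At z = 12.8 mm: the cube is absent (z outside [0, 12.5]); the cube at (-0.5, 4.5) is present — its section is the full 18×24 rectangle; Combining (union): only the 18×24 cube at (-0.5, 4.5) is present, so the union is just that shape — 1 connected region; the r=8.5 cylinder at (1, 7) gives a regular 12-gon of circumradius 8.5 (constant along its height); After the difference (first − rest): starting from the result so far, the r=8.5 cylinder at (1, 7) partially overlaps it — only the 90.80 mm² overlap (of its 216.75 mm²) is removed, clipping the outline — 1 connected region. The outline is a single polygon with 9 vertices. Extrusion per mm of travel: 0.25 × 0.32 / (π × 0.875²) = 0.033260. Accumulating E over each segment gives final E = 2.7077.

G0 X-0.50 Y15.10 Z12.80
G1 X1.00 Y15.50 E0.0516
G1 X5.25 Y14.36 E0.1980
G1 X8.36 Y11.25 E0.3443
G1 X9.50 Y7.00 E0.4906
G1 X8.83 Y4.50 E0.5767
G1 X17.50 Y4.50 E0.8651
G1 X17.50 Y28.50 E1.6633
G1 X-0.50 Y28.50 E2.2620
G1 X-0.50 Y15.10 E2.7077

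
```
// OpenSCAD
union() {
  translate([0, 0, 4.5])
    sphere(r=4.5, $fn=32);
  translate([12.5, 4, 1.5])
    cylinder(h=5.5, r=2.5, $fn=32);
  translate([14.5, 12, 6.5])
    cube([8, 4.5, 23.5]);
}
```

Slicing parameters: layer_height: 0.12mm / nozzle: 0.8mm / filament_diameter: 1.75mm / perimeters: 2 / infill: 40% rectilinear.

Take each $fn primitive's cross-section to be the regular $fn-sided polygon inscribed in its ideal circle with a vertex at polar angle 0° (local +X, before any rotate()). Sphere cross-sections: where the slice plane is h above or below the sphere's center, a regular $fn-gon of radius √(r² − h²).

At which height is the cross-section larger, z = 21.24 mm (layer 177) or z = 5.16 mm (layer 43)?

Layer 177 (z = 21.24): the sphere is absent (|z−center|=16.740 > r=4.5); the cylinder at (12.5, 4) is absent (z outside [1.5, 7]); the cube at (14.5, 12) is present — its section is the full 8×4.5 rectangle (area 36.00 mm²); Merging all regions: only the 8×4.5 cube at (14.5, 12) is present, so the union is just that shape — area = 36.00 mm². So its area = 36.00 mm². Layer 43 (z = 5.16): the r=4.5 sphere slices to a regular 32-gon of circumradius 4.451 (√(r²−h²) with h=0.66 from center) (area = (32/2)·4.451²·sin(360°/32) = 61.85 mm²); the r=2.5 cylinder at (12.5, 4) gives a regular 32-gon of circumradius 2.5 (constant along its height) (area = (32/2)·2.500²·sin(360°/32) = 19.51 mm²); the cube at (14.5, 12) is not intersected at this z (z outside [6.5, 30]); Taking the union: the 2 present regions are separate (no shared area or edge), so areas and boundary lengths simply add and each stays a separate island — area = 81.36 mm². So its area = 81.36 mm². Layer 43 is larger (81.36 vs 36.00 mm²).

layer 43 (z = 5.16 mm)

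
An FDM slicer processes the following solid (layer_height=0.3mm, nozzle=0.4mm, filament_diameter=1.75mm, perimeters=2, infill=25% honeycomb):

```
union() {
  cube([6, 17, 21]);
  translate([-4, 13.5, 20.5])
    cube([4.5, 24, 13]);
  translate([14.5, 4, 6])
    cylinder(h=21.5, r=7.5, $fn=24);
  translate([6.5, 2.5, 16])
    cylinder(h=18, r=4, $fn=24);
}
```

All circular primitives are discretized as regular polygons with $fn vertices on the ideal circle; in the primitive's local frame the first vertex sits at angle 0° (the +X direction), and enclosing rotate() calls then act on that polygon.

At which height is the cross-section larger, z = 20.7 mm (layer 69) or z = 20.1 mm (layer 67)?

layer 69 (z = 20.7 mm)

Layer 69 (z = 20.7): the cube is present — its section is the full 6×17 rectangle (area 102.00 mm²); the cube at (-4, 13.5) is present — its section is the full 4.5×24 rectangle (area 108.00 mm²); the cylinder at (14.5, 4): section is a regular 24-gon, circumradius r=7.5 (area = (24/2)·7.500²·sin(360°/24) = 174.70 mm²); the r=4 cylinder at (6.5, 2.5) gives a regular 24-gon of circumradius 4 (constant along its height) (area = (24/2)·4.000²·sin(360°/24) = 49.69 mm²); Merging all regions: the regions partially overlap — summed areas 434.40 mm² minus the doubly-counted overlap 37.10 mm² gives 397.30 mm² — area = 397.30 mm². So its area = 397.30 mm². Layer 67 (z = 20.1): the cube (footprint 6×17) is included at this height (area 102.00 mm²); the cube at (-4, 13.5) is absent (z outside [20.5, 33.5]); the r=7.5 cylinder at (14.5, 4) contributes a regular 24-gon of circumradius 7.5 (area = (24/2)·7.500²·sin(360°/24) = 174.70 mm²); the r=4 cylinder at (6.5, 2.5) contributes a regular 24-gon of circumradius 4 (area = (24/2)·4.000²·sin(360°/24) = 49.69 mm²); Merging all regions: the regions partially overlap — summed areas 326.40 mm² minus the doubly-counted overlap 35.35 mm² gives 291.05 mm² — area = 291.05 mm². So its area = 291.05 mm². Layer 69 is larger (397.30 vs 291.05 mm²).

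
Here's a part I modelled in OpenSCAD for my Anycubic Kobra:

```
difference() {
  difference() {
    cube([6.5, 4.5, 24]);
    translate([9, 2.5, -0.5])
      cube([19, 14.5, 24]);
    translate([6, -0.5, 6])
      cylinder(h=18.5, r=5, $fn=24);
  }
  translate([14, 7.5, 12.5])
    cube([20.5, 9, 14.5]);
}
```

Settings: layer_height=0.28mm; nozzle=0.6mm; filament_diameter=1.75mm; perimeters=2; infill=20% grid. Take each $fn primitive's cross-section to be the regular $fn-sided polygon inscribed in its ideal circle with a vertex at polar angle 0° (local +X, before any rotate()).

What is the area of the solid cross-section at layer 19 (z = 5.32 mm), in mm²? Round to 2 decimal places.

29.25 mm²

At z = 5.32 mm: the cube (footprint 6.5×4.5) is included at this height (area 29.25 mm²); the cube at (9, 2.5) is present — its section is the full 19×14.5 rectangle (area 275.50 mm²); the cylinder at (6, -0.5) is absent (z outside [6, 24.5]); Subtracting the remaining from the first: starting from the 6.5×4.5 cube (29.25 mm²), the 19×14.5 cube at (9, 2.5) misses the remaining region (no effect) — area = 29.25 mm²; the cube at (14, 7.5) is not intersected at this z (z outside [12.5, 27]); After the difference (first − rest): none of the subtracted shapes is present at this height, so that combined region is unchanged — area = 29.25 mm². Overall, the cross-section is a single solid region. Net area = 29.25 mm².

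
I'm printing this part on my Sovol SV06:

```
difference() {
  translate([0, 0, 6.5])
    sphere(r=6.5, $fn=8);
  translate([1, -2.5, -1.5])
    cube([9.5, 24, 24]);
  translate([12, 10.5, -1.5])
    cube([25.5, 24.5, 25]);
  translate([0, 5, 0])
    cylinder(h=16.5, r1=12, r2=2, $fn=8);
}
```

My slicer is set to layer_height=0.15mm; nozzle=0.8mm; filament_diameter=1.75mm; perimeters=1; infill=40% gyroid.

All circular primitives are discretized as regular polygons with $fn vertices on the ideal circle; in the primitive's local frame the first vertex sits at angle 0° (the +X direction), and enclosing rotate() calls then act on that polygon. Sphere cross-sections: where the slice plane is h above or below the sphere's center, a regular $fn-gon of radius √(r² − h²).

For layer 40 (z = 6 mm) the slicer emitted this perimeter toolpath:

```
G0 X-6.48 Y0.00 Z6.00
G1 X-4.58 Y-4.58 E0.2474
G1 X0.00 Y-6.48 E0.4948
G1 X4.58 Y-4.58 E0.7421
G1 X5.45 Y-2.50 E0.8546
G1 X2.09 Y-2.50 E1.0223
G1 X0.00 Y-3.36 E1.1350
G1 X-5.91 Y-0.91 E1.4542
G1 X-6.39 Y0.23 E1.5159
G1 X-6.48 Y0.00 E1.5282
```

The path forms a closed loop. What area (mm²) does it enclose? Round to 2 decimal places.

30.79 mm²

Apply the shoelace formula to the sequence of (X, Y) vertices; enclosed area = 30.79 mm².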